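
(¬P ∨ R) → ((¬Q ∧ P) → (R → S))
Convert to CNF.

¬R ∨ Q ∨ ¬P ∨ S

(¬P ∨ R) → ((¬Q ∧ P) → (R → S))
≡ ¬(¬P ∨ R) ∨ ((¬Q ∧ P) → (R → S))   [eliminate →]
≡ ¬(¬P ∨ R) ∨ ¬(¬Q ∧ P) ∨ (R → S)   [eliminate →]
≡ ¬(¬P ∨ R) ∨ ¬(¬Q ∧ P) ∨ ¬R ∨ S   [eliminate →]
≡ (¬¬P ∧ ¬R) ∨ ¬(¬Q ∧ P) ∨ ¬R ∨ S   [De Morgan]
≡ (P ∧ ¬R) ∨ ¬(¬Q ∧ P) ∨ ¬R ∨ S   [double negation]
≡ (P ∧ ¬R) ∨ ¬¬Q ∨ ¬P ∨ ¬R ∨ S   [De Morgan]
≡ (P ∧ ¬R) ∨ Q ∨ ¬P ∨ ¬R ∨ S   [double negation]
≡ (P ∨ Q ∨ ¬P ∨ ¬R ∨ S) ∧ (¬R ∨ Q ∨ ¬P ∨ ¬R ∨ S)   [distribute ∨ over ∧]
≡ ¬R ∨ Q ∨ ¬P ∨ S   [simplify]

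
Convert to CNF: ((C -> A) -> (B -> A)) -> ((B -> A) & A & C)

(~C | A) & (B | A) & (B | C) & (~A | C)

((C -> A) -> (B -> A)) -> ((B -> A) & A & C)
= ~((C -> A) -> (B -> A)) | ((B -> A) & A & C)
= ~(~(C -> A) | (B -> A)) | ((B -> A) & A & C)
= ~(~(~C | A) | (B -> A)) | ((B -> A) & A & C)
= ~(~(~C | A) | ~B | A) | ((B -> A) & A & C)
= ~(~(~C | A) | ~B | A) | ((~B | A) & A & C)
= (~~(~C | A) & ~~B & ~A) | ((~B | A) & A & C)
= ((~C | A) & ~~B & ~A) | ((~B | A) & A & C)
= ((~C | A) & B & ~A) | ((~B | A) & A & C)
= (~C | A | ~B | A) & (~C | A | A) & (~C | A | C) & (B | ~B | A) & (B | A) & (B | C) & (~A | ~B | A) & (~A | A) & (~A | C)
= (~C | A) & (B | A) & (B | C) & (~A | C)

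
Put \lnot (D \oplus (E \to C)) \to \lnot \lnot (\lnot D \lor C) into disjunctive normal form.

\lnot (D \oplus (E \to C)) \to \lnot \lnot (\lnot D \lor C)
= \lnot \lnot (D \oplus (E \to C)) \lor \lnot \lnot (\lnot D \lor C)   [eliminate \to]
= \lnot \lnot ((D \land \lnot (E \to C)) \lor (\lnot D \land (E \to C))) \lor \lnot \lnot (\lnot D \lor C)   [expand \oplus]
= \lnot \lnot ((D \land \lnot (\lnot E \lor C)) \lor (\lnot D \land (E \to C))) \lor \lnot \lnot (\lnot D \lor C)   [eliminate \to]
= \lnot \lnot ((D \land \lnot (\lnot E \lor C)) \lor (\lnot D \land (\lnot E \lor C))) \lor \lnot \lnot (\lnot D \lor C)   [eliminate \to]
= (D \land \lnot (\lnot E \lor C)) \lor (\lnot D \land (\lnot E \lor C)) \lor \lnot \lnot (\lnot D \lor C)   [double negation]
= (D \land \lnot \lnot E \land \lnot C) \lor (\lnot D \land (\lnot E \lor C)) \lor \lnot \lnot (\lnot D \lor C)   [De Morgan]
= (D \land E \land \lnot C) \lor (\lnot D \land (\lnot E \lor C)) \lor \lnot \lnot (\lnot D \lor C)   [double negation]
= (D \land E \land \lnot C) \lor (\lnot D \land (\lnot E \lor C)) \lor \lnot D \lor C   [double negation]
= (D \land E \land \lnot C) \lor (\lnot D \land \lnot E) \lor (\lnot D \land C) \lor \lnot D \lor C   [distribute \land over \lor]
= (D \land E \land \lnot C) \lor \lnot D \lor C   [simplify]

(D \land E \land \lnot C) \lor \lnot D \lor C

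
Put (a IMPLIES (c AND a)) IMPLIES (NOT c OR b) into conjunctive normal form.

(a IMPLIES (c AND a)) IMPLIES (NOT c OR b)
⇔ NOT (a IMPLIES (c AND a)) OR NOT c OR b   [eliminate IMPLIES]
⇔ NOT (NOT a OR (c AND a)) OR NOT c OR b   [eliminate IMPLIES]
⇔ (NOT NOT a AND NOT (c AND a)) OR NOT c OR b   [De Morgan]
⇔ (a AND NOT (c AND a)) OR NOT c OR b   [double negation]
⇔ (a AND (NOT c OR NOT a)) OR NOT c OR b   [De Morgan]
⇔ (a OR NOT c OR b) AND (NOT c OR NOT a OR NOT c OR b)   [distribute OR over AND]
⇔ (a OR NOT c OR b) AND (NOT c OR NOT a OR b)   [simplify]

(a OR NOT c OR b) AND (NOT c OR NOT a OR b)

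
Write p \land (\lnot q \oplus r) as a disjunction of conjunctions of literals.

p \land (\lnot q \oplus r)
≡ p \land ((\lnot q \land \lnot r) \lor (\lnot \lnot q \land r))   (expand \oplus)
≡ p \land ((\lnot q \land \lnot r) \lor (q \land r))   (double negation)
≡ (p \land \lnot q \land \lnot r) \lor (p \land q \land r)   (distribute \land over \lor)

(p \land \lnot q \land \lnot r) \lor (p \land q \land r)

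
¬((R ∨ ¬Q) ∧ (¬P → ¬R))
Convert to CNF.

¬((R ∨ ¬Q) ∧ (¬P → ¬R))
= ¬((R ∨ ¬Q) ∧ (¬¬P ∨ ¬R))   (eliminate →)
= ¬(R ∨ ¬Q) ∨ ¬(¬¬P ∨ ¬R)   (De Morgan)
= (¬R ∧ ¬¬Q) ∨ ¬(¬¬P ∨ ¬R)   (De Morgan)
= (¬R ∧ Q) ∨ ¬(¬¬P ∨ ¬R)   (double negation)
= (¬R ∧ Q) ∨ (¬¬¬P ∧ ¬¬R)   (De Morgan)
= (¬R ∧ Q) ∨ (¬P ∧ ¬¬R)   (double negation)
= (¬R ∧ Q) ∨ (¬P ∧ R)   (double negation)
= (¬R ∨ ¬P) ∧ (¬R ∨ R) ∧ (Q ∨ ¬P) ∧ (Q ∨ R)   (distribute ∨ over ∧)
= (¬R ∨ ¬P) ∧ (Q ∨ ¬P) ∧ (Q ∨ R)   (simplify)

(¬R ∨ ¬P) ∧ (Q ∨ ¬P) ∧ (Q ∨ R)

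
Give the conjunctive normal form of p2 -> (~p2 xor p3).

~p2 | p3

p2 -> (~p2 xor p3)
≡ ~p2 | (~p2 xor p3)   — eliminate ->
≡ ~p2 | ((~p2 | p3) & ~(~p2 & p3))   — expand xor
≡ ~p2 | ((~p2 | p3) & (~~p2 | ~p3))   — De Morgan
≡ ~p2 | ((~p2 | p3) & (p2 | ~p3))   — double negation
≡ (~p2 | ~p2 | p3) & (~p2 | p2 | ~p3)   — distribute | over &
≡ ~p2 | p3   — simplify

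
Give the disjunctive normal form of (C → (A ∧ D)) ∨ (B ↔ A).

¬C ∨ (A ∧ D) ∨ (¬B ∧ ¬A) ∨ (A ∧ B)

(C → (A ∧ D)) ∨ (B ↔ A)
≡ ¬C ∨ (A ∧ D) ∨ (B ↔ A)   [eliminate →]
≡ ¬C ∨ (A ∧ D) ∨ ((B → A) ∧ (A → B))   [eliminate ↔]
≡ ¬C ∨ (A ∧ D) ∨ ((¬B ∨ A) ∧ (A → B))   [eliminate →]
≡ ¬C ∨ (A ∧ D) ∨ ((¬B ∨ A) ∧ (¬A ∨ B))   [eliminate →]
≡ ¬C ∨ (A ∧ D) ∨ (¬B ∧ ¬A) ∨ (¬B ∧ B) ∨ (A ∧ ¬A) ∨ (A ∧ B)   [distribute ∧ over ∨]
≡ ¬C ∨ (A ∧ D) ∨ (¬B ∧ ¬A) ∨ (A ∧ B)   [simplify]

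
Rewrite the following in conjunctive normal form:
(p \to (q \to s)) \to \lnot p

(p \to (q \to s)) \to \lnot p
≡ \lnot (p \to (q \to s)) \lor \lnot p   [eliminate \to]
≡ \lnot (\lnot p \lor (q \to s)) \lor \lnot p   [eliminate \to]
≡ \lnot (\lnot p \lor \lnot q \lor s) \lor \lnot p   [eliminate \to]
≡ (\lnot \lnot p \land \lnot \lnot q \land \lnot s) \lor \lnot p   [De Morgan]
≡ (p \land \lnot \lnot q \land \lnot s) \lor \lnot p   [double negation]
≡ (p \land q \land \lnot s) \lor \lnot p   [double negation]
≡ (p \lor \lnot p) \land (q \lor \lnot p) \land (\lnot s \lor \lnot p)   [distribute \lor over \land]
≡ (q \lor \lnot p) \land (\lnot s \lor \lnot p)   [simplify]

(q \lor \lnot p) \land (\lnot s \lor \lnot p)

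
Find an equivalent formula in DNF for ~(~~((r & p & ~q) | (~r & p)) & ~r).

~p | r

~(~~((r & p & ~q) | (~r & p)) & ~r)
≡ ~~~((r & p & ~q) | (~r & p)) | ~~r   [De Morgan]
≡ ~((r & p & ~q) | (~r & p)) | ~~r   [double negation]
≡ (~(r & p & ~q) & ~(~r & p)) | ~~r   [De Morgan]
≡ ((~r | ~p | ~~q) & ~(~r & p)) | ~~r   [De Morgan]
≡ ((~r | ~p | q) & ~(~r & p)) | ~~r   [double negation]
≡ ((~r | ~p | q) & (~~r | ~p)) | ~~r   [De Morgan]
≡ ((~r | ~p | q) & (r | ~p)) | ~~r   [double negation]
≡ ((~r | ~p | q) & (r | ~p)) | r   [double negation]
≡ (~r & r) | (~r & ~p) | (~p & r) | (~p & ~p) | (q & r) | (q & ~p) | r   [distribute & over |]
≡ ~p | r   [simplify]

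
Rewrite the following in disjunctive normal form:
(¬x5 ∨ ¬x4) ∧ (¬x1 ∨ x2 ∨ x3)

(¬x5 ∧ ¬x1) ∨ (¬x5 ∧ x2) ∨ (¬x5 ∧ x3) ∨ (¬x4 ∧ ¬x1) ∨ (¬x4 ∧ x2) ∨ (¬x4 ∧ x3)

(¬x5 ∨ ¬x4) ∧ (¬x1 ∨ x2 ∨ x3)
≡ (¬x5 ∧ ¬x1) ∨ (¬x5 ∧ x2) ∨ (¬x5 ∧ x3) ∨ (¬x4 ∧ ¬x1) ∨ (¬x4 ∧ x2) ∨ (¬x4 ∧ x3)   [distribute ∧ over ∨]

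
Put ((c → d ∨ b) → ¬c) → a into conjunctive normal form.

(¬c ∨ d ∨ b ∨ a) ∧ (c ∨ a)

((c → d ∨ b) → ¬c) → a
≡ ¬((c → d ∨ b) → ¬c) ∨ a   (eliminate →)
≡ ¬(¬(c → d ∨ b) ∨ ¬c) ∨ a   (eliminate →)
≡ ¬(¬(¬c ∨ d ∨ b) ∨ ¬c) ∨ a   (eliminate →)
≡ ¬¬(¬c ∨ d ∨ b) ∧ ¬¬c ∨ a   (De Morgan)
≡ (¬c ∨ d ∨ b) ∧ ¬¬c ∨ a   (double negation)
≡ (¬c ∨ d ∨ b) ∧ c ∨ a   (double negation)
≡ (¬c ∨ d ∨ b ∨ a) ∧ (c ∨ a)   (distribute ∨ over ∧)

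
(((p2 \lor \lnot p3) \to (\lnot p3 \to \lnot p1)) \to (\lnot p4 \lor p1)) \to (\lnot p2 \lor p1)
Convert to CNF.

p4 \lor \lnot p2 \lor p1

(((p2 \lor \lnot p3) \to (\lnot p3 \to \lnot p1)) \to (\lnot p4 \lor p1)) \to (\lnot p2 \lor p1)
≡ \lnot (((p2 \lor \lnot p3) \to (\lnot p3 \to \lnot p1)) \to (\lnot p4 \lor p1)) \lor \lnot p2 \lor p1   (eliminate \to)
≡ \lnot (\lnot ((p2 \lor \lnot p3) \to (\lnot p3 \to \lnot p1)) \lor \lnot p4 \lor p1) \lor \lnot p2 \lor p1   (eliminate \to)
≡ \lnot (\lnot (\lnot (p2 \lor \lnot p3) \lor (\lnot p3 \to \lnot p1)) \lor \lnot p4 \lor p1) \lor \lnot p2 \lor p1   (eliminate \to)
≡ \lnot (\lnot (\lnot (p2 \lor \lnot p3) \lor \lnot \lnot p3 \lor \lnot p1) \lor \lnot p4 \lor p1) \lor \lnot p2 \lor p1   (eliminate \to)
≡ (\lnot \lnot (\lnot (p2 \lor \lnot p3) \lor \lnot \lnot p3 \lor \lnot p1) \land \lnot \lnot p4 \land \lnot p1) \lor \lnot p2 \lor p1   (De Morgan)
≡ ((\lnot (p2 \lor \lnot p3) \lor \lnot \lnot p3 \lor \lnot p1) \land \lnot \lnot p4 \land \lnot p1) \lor \lnot p2 \lor p1   (double negation)
≡ (((\lnot p2 \land \lnot \lnot p3) \lor \lnot \lnot p3 \lor \lnot p1) \land \lnot \lnot p4 \land \lnot p1) \lor \lnot p2 \lor p1   (De Morgan)
≡ (((\lnot p2 \land p3) \lor \lnot \lnot p3 \lor \lnot p1) \land \lnot \lnot p4 \land \lnot p1) \lor \lnot p2 \lor p1   (double negation)
≡ (((\lnot p2 \land p3) \lor p3 \lor \lnot p1) \land \lnot \lnot p4 \land \lnot p1) \lor \lnot p2 \lor p1   (double negation)
≡ (((\lnot p2 \land p3) \lor p3 \lor \lnot p1) \land p4 \land \lnot p1) \lor \lnot p2 \lor p1   (double negation)
≡ (\lnot p2 \lor p3 \lor \lnot p1 \lor \lnot p2 \lor p1) \land (p3 \lor p3 \lor \lnot p1 \lor \lnot p2 \lor p1) \land (p4 \lor \lnot p2 \lor p1) \land (\lnot p1 \lor \lnot p2 \lor p1)   (distribute \lor over \land)
≡ p4 \lor \lnot p2 \lor p1   (simplify)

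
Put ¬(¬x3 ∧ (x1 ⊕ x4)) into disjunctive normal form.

x3 ∨ (¬x1 ∧ ¬x4) ∨ (x4 ∧ x1)

¬(¬x3 ∧ (x1 ⊕ x4))
⇔ ¬(¬x3 ∧ ((x1 ∧ ¬x4) ∨ (¬x1 ∧ x4)))   [expand ⊕]
⇔ ¬¬x3 ∨ ¬((x1 ∧ ¬x4) ∨ (¬x1 ∧ x4))   [De Morgan]
⇔ x3 ∨ ¬((x1 ∧ ¬x4) ∨ (¬x1 ∧ x4))   [double negation]
⇔ x3 ∨ (¬(x1 ∧ ¬x4) ∧ ¬(¬x1 ∧ x4))   [De Morgan]
⇔ x3 ∨ ((¬x1 ∨ ¬¬x4) ∧ ¬(¬x1 ∧ x4))   [De Morgan]
⇔ x3 ∨ ((¬x1 ∨ x4) ∧ ¬(¬x1 ∧ x4))   [double negation]
⇔ x3 ∨ ((¬x1 ∨ x4) ∧ (¬¬x1 ∨ ¬x4))   [De Morgan]
⇔ x3 ∨ ((¬x1 ∨ x4) ∧ (x1 ∨ ¬x4))   [double negation]
⇔ x3 ∨ (¬x1 ∧ x1) ∨ (¬x1 ∧ ¬x4) ∨ (x4 ∧ x1) ∨ (x4 ∧ ¬x4)   [distribute ∧ over ∨]
⇔ x3 ∨ (¬x1 ∧ ¬x4) ∨ (x4 ∧ x1)   [simplify]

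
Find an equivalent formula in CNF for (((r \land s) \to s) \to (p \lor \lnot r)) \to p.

r \lor p

(((r \land s) \to s) \to (p \lor \lnot r)) \to p
≡ \lnot (((r \land s) \to s) \to (p \lor \lnot r)) \lor p   [eliminate \to]
≡ \lnot (\lnot ((r \land s) \to s) \lor p \lor \lnot r) \lor p   [eliminate \to]
≡ \lnot (\lnot (\lnot (r \land s) \lor s) \lor p \lor \lnot r) \lor p   [eliminate \to]
≡ (\lnot \lnot (\lnot (r \land s) \lor s) \land \lnot p \land \lnot \lnot r) \lor p   [De Morgan]
≡ ((\lnot (r \land s) \lor s) \land \lnot p \land \lnot \lnot r) \lor p   [double negation]
≡ ((\lnot r \lor \lnot s \lor s) \land \lnot p \land \lnot \lnot r) \lor p   [De Morgan]
≡ ((\lnot r \lor \lnot s \lor s) \land \lnot p \land r) \lor p   [double negation]
≡ (\lnot r \lor \lnot s \lor s \lor p) \land (\lnot p \lor p) \land (r \lor p)   [distribute \lor over \land]
≡ r \lor p   [simplify]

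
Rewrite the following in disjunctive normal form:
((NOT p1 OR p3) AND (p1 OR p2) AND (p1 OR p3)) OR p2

((NOT p1 OR p3) AND (p1 OR p2) AND (p1 OR p3)) OR p2
⇔ (NOT p1 AND p1 AND p1) OR (NOT p1 AND p1 AND p3) OR (NOT p1 AND p2 AND p1) OR (NOT p1 AND p2 AND p3) OR (p3 AND p1 AND p1) OR (p3 AND p1 AND p3) OR (p3 AND p2 AND p1) OR (p3 AND p2 AND p3) OR p2   [distribute AND over OR]
⇔ (p3 AND p1) OR p2   [simplify]

(p3 AND p1) OR p2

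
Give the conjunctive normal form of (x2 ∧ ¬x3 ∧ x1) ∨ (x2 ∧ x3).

(x2 ∧ ¬x3 ∧ x1) ∨ (x2 ∧ x3)
= (x2 ∨ x2) ∧ (x2 ∨ x3) ∧ (¬x3 ∨ x2) ∧ (¬x3 ∨ x3) ∧ (x1 ∨ x2) ∧ (x1 ∨ x3)   [distribute ∨ over ∧]
= x2 ∧ (x1 ∨ x3)   [simplify]

x2 ∧ (x1 ∨ x3)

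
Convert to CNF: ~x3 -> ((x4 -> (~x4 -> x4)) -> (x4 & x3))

~x3 -> ((x4 -> (~x4 -> x4)) -> (x4 & x3))
≡ ~~x3 | ((x4 -> (~x4 -> x4)) -> (x4 & x3))   — eliminate ->
≡ ~~x3 | ~(x4 -> (~x4 -> x4)) | (x4 & x3)   — eliminate ->
≡ ~~x3 | ~(~x4 | (~x4 -> x4)) | (x4 & x3)   — eliminate ->
≡ ~~x3 | ~(~x4 | ~~x4 | x4) | (x4 & x3)   — eliminate ->
≡ x3 | ~(~x4 | ~~x4 | x4) | (x4 & x3)   — double negation
≡ x3 | (~~x4 & ~~~x4 & ~x4) | (x4 & x3)   — De Morgan
≡ x3 | (x4 & ~~~x4 & ~x4) | (x4 & x3)   — double negation
≡ x3 | (x4 & ~x4 & ~x4) | (x4 & x3)   — double negation
≡ (x3 | x4 | x4) & (x3 | x4 | x3) & (x3 | ~x4 | x4) & (x3 | ~x4 | x3) & (x3 | ~x4 | x4) & (x3 | ~x4 | x3)   — distribute | over &
≡ (x3 | x4) & (x3 | ~x4)   — simplify

(x3 | x4) & (x3 | ~x4)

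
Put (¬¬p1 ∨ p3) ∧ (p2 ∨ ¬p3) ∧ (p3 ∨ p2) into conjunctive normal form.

(p1 ∨ p3) ∧ (p2 ∨ ¬p3) ∧ (p3 ∨ p2)

(¬¬p1 ∨ p3) ∧ (p2 ∨ ¬p3) ∧ (p3 ∨ p2)
≡ (p1 ∨ p3) ∧ (p2 ∨ ¬p3) ∧ (p3 ∨ p2)   [double negation]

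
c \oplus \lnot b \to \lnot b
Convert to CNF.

\lnot c \lor \lnot b

c \oplus \lnot b \to \lnot b
≡ \lnot (c \oplus \lnot b) \lor \lnot b   — eliminate \to
≡ \lnot ((c \lor \lnot b) \land \lnot (c \land \lnot b)) \lor \lnot b   — expand \oplus
≡ \lnot (c \lor \lnot b) \lor \lnot \lnot (c \land \lnot b) \lor \lnot b   — De Morgan
≡ \lnot c \land \lnot \lnot b \lor \lnot \lnot (c \land \lnot b) \lor \lnot b   — De Morgan
≡ \lnot c \land b \lor \lnot \lnot (c \land \lnot b) \lor \lnot b   — double negation
≡ \lnot c \land b \lor c \land \lnot b \lor \lnot b   — double negation
≡ (\lnot c \lor c \lor \lnot b) \land (\lnot c \lor \lnot b \lor \lnot b) \land (b \lor c \lor \lnot b) \land (b \lor \lnot b \lor \lnot b)   — distribute \lor over \land
≡ \lnot c \lor \lnot b   — simplify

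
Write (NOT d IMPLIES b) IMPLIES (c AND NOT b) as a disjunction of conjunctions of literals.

(NOT d IMPLIES b) IMPLIES (c AND NOT b)
≡ NOT (NOT d IMPLIES b) OR (c AND NOT b)   — eliminate IMPLIES
≡ NOT (NOT NOT d OR b) OR (c AND NOT b)   — eliminate IMPLIES
≡ (NOT NOT NOT d AND NOT b) OR (c AND NOT b)   — De Morgan
≡ (NOT d AND NOT b) OR (c AND NOT b)   — double negation

(NOT d AND NOT b) OR (c AND NOT b)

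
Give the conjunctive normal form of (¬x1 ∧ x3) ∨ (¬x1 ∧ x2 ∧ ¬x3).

(¬x1 ∧ x3) ∨ (¬x1 ∧ x2 ∧ ¬x3)
= (¬x1 ∨ ¬x1) ∧ (¬x1 ∨ x2) ∧ (¬x1 ∨ ¬x3) ∧ (x3 ∨ ¬x1) ∧ (x3 ∨ x2) ∧ (x3 ∨ ¬x3)   — distribute ∨ over ∧
= ¬x1 ∧ (x3 ∨ x2)   — simplify

¬x1 ∧ (x3 ∨ x2)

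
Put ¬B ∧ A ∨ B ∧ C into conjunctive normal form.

¬B ∧ A ∨ B ∧ C
= (¬B ∨ B) ∧ (¬B ∨ C) ∧ (A ∨ B) ∧ (A ∨ C)
= (¬B ∨ C) ∧ (A ∨ B) ∧ (A ∨ C)

(¬B ∨ C) ∧ (A ∨ B) ∧ (A ∨ C)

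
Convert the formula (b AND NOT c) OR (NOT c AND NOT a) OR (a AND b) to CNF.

(b OR NOT c) AND (b OR NOT a) AND (NOT c OR a)

(b AND NOT c) OR (NOT c AND NOT a) OR (a AND b)
⇔ (b OR NOT c OR a) AND (b OR NOT c OR b) AND (b OR NOT a OR a) AND (b OR NOT a OR b) AND (NOT c OR NOT c OR a) AND (NOT c OR NOT c OR b) AND (NOT c OR NOT a OR a) AND (NOT c OR NOT a OR b)   — distribute OR over AND
⇔ (b OR NOT c) AND (b OR NOT a) AND (NOT c OR a)   — simplify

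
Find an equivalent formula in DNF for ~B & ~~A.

~B & A

~B & ~~A
= ~B & A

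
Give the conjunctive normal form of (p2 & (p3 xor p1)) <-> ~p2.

(p2 & (p3 xor p1)) <-> ~p2
⇔ ((p2 & (p3 xor p1)) -> ~p2) & (~p2 -> (p2 & (p3 xor p1)))   — eliminate <->
⇔ (~(p2 & (p3 xor p1)) | ~p2) & (~p2 -> (p2 & (p3 xor p1)))   — eliminate ->
⇔ (~(p2 & (p3 | p1) & ~(p3 & p1)) | ~p2) & (~p2 -> (p2 & (p3 xor p1)))   — expand xor
⇔ (~(p2 & (p3 | p1) & ~(p3 & p1)) | ~p2) & (~~p2 | (p2 & (p3 xor p1)))   — eliminate ->
⇔ (~(p2 & (p3 | p1) & ~(p3 & p1)) | ~p2) & (~~p2 | (p2 & (p3 | p1) & ~(p3 & p1)))   — expand xor
⇔ (~p2 | ~(p3 | p1) | ~~(p3 & p1) | ~p2) & (~~p2 | (p2 & (p3 | p1) & ~(p3 & p1)))   — De Morgan
⇔ (~p2 | (~p3 & ~p1) | ~~(p3 & p1) | ~p2) & (~~p2 | (p2 & (p3 | p1) & ~(p3 & p1)))   — De Morgan
⇔ (~p2 | (~p3 & ~p1) | (p3 & p1) | ~p2) & (~~p2 | (p2 & (p3 | p1) & ~(p3 & p1)))   — double negation
⇔ (~p2 | (~p3 & ~p1) | (p3 & p1) | ~p2) & (p2 | (p2 & (p3 | p1) & ~(p3 & p1)))   — double negation
⇔ (~p2 | (~p3 & ~p1) | (p3 & p1) | ~p2) & (p2 | (p2 & (p3 | p1) & (~p3 | ~p1)))   — De Morgan
⇔ (~p2 | ~p3 | p3 | ~p2) & (~p2 | ~p3 | p1 | ~p2) & (~p2 | ~p1 | p3 | ~p2) & (~p2 | ~p1 | p1 | ~p2) & (p2 | p2) & (p2 | p3 | p1) & (p2 | ~p3 | ~p1)   — distribute | over &
⇔ (~p2 | ~p3 | p1) & (~p2 | ~p1 | p3) & p2   — simplify

(~p2 | ~p3 | p1) & (~p2 | ~p1 | p3) & p2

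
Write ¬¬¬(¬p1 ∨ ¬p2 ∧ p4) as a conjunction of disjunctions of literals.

p1 ∧ (p2 ∨ ¬p4)

¬¬¬(¬p1 ∨ ¬p2 ∧ p4)
≡ ¬(¬p1 ∨ ¬p2 ∧ p4)   (double negation)
≡ ¬¬p1 ∧ ¬(¬p2 ∧ p4)   (De Morgan)
≡ p1 ∧ ¬(¬p2 ∧ p4)   (double negation)
≡ p1 ∧ (¬¬p2 ∨ ¬p4)   (De Morgan)
≡ p1 ∧ (p2 ∨ ¬p4)   (double negation)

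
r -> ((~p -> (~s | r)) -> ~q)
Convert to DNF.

r -> ((~p -> (~s | r)) -> ~q)
≡ ~r | ((~p -> (~s | r)) -> ~q)   — eliminate ->
≡ ~r | ~(~p -> (~s | r)) | ~q   — eliminate ->
≡ ~r | ~(~~p | ~s | r) | ~q   — eliminate ->
≡ ~r | (~~~p & ~~s & ~r) | ~q   — De Morgan
≡ ~r | (~p & ~~s & ~r) | ~q   — double negation
≡ ~r | (~p & s & ~r) | ~q   — double negation
≡ ~r | ~q   — simplify

~r | ~q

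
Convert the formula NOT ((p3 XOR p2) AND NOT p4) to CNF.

NOT ((p3 XOR p2) AND NOT p4)
⇔ NOT ((p3 OR p2) AND NOT (p3 AND p2) AND NOT p4)   (expand XOR)
⇔ NOT (p3 OR p2) OR NOT NOT (p3 AND p2) OR NOT NOT p4   (De Morgan)
⇔ (NOT p3 AND NOT p2) OR NOT NOT (p3 AND p2) OR NOT NOT p4   (De Morgan)
⇔ (NOT p3 AND NOT p2) OR (p3 AND p2) OR NOT NOT p4   (double negation)
⇔ (NOT p3 AND NOT p2) OR (p3 AND p2) OR p4   (double negation)
⇔ (NOT p3 OR p3 OR p4) AND (NOT p3 OR p2 OR p4) AND (NOT p2 OR p3 OR p4) AND (NOT p2 OR p2 OR p4)   (distribute OR over AND)
⇔ (NOT p3 OR p2 OR p4) AND (NOT p2 OR p3 OR p4)   (simplify)

(NOT p3 OR p2 OR p4) AND (NOT p2 OR p3 OR p4)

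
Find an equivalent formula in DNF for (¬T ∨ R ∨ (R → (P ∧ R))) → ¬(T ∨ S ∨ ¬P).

(¬T ∨ R ∨ (R → (P ∧ R))) → ¬(T ∨ S ∨ ¬P)
= ¬(¬T ∨ R ∨ (R → (P ∧ R))) ∨ ¬(T ∨ S ∨ ¬P)   (eliminate →)
= ¬(¬T ∨ R ∨ ¬R ∨ (P ∧ R)) ∨ ¬(T ∨ S ∨ ¬P)   (eliminate →)
= (¬¬T ∧ ¬R ∧ ¬¬R ∧ ¬(P ∧ R)) ∨ ¬(T ∨ S ∨ ¬P)   (De Morgan)
= (T ∧ ¬R ∧ ¬¬R ∧ ¬(P ∧ R)) ∨ ¬(T ∨ S ∨ ¬P)   (double negation)
= (T ∧ ¬R ∧ R ∧ ¬(P ∧ R)) ∨ ¬(T ∨ S ∨ ¬P)   (double negation)
= (T ∧ ¬R ∧ R ∧ (¬P ∨ ¬R)) ∨ ¬(T ∨ S ∨ ¬P)   (De Morgan)
= (T ∧ ¬R ∧ R ∧ (¬P ∨ ¬R)) ∨ (¬T ∧ ¬S ∧ ¬¬P)   (De Morgan)
= (T ∧ ¬R ∧ R ∧ (¬P ∨ ¬R)) ∨ (¬T ∧ ¬S ∧ P)   (double negation)
= (T ∧ ¬R ∧ R ∧ ¬P) ∨ (T ∧ ¬R ∧ R ∧ ¬R) ∨ (¬T ∧ ¬S ∧ P)   (distribute ∧ over ∨)
= ¬T ∧ ¬S ∧ P   (simplify)

¬T ∧ ¬S ∧ P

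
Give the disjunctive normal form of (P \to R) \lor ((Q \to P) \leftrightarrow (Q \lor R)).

(P \to R) \lor ((Q \to P) \leftrightarrow (Q \lor R))
⇔ \lnot P \lor R \lor ((Q \to P) \leftrightarrow (Q \lor R))   [eliminate \to]
⇔ \lnot P \lor R \lor (((Q \to P) \to (Q \lor R)) \land ((Q \lor R) \to (Q \to P)))   [eliminate \leftrightarrow]
⇔ \lnot P \lor R \lor ((\lnot (Q \to P) \lor Q \lor R) \land ((Q \lor R) \to (Q \to P)))   [eliminate \to]
⇔ \lnot P \lor R \lor ((\lnot (\lnot Q \lor P) \lor Q \lor R) \land ((Q \lor R) \to (Q \to P)))   [eliminate \to]
⇔ \lnot P \lor R \lor ((\lnot (\lnot Q \lor P) \lor Q \lor R) \land (\lnot (Q \lor R) \lor (Q \to P)))   [eliminate \to]
⇔ \lnot P \lor R \lor ((\lnot (\lnot Q \lor P) \lor Q \lor R) \land (\lnot (Q \lor R) \lor \lnot Q \lor P))   [eliminate \to]
⇔ \lnot P \lor R \lor (((\lnot \lnot Q \land \lnot P) \lor Q \lor R) \land (\lnot (Q \lor R) \lor \lnot Q \lor P))   [De Morgan]
⇔ \lnot P \lor R \lor (((Q \land \lnot P) \lor Q \lor R) \land (\lnot (Q \lor R) \lor \lnot Q \lor P))   [double negation]
⇔ \lnot P \lor R \lor (((Q \land \lnot P) \lor Q \lor R) \land ((\lnot Q \land \lnot R) \lor \lnot Q \lor P))   [De Morgan]
⇔ \lnot P \lor R \lor (Q \land \lnot P \land \lnot Q \land \lnot R) \lor (Q \land \lnot P \land \lnot Q) \lor (Q \land \lnot P \land P) \lor (Q \land \lnot Q \land \lnot R) \lor (Q \land \lnot Q) \lor (Q \land P) \lor (R \land \lnot Q \land \lnot R) \lor (R \land \lnot Q) \lor (R \land P)   [distribute \land over \lor]
⇔ \lnot P \lor R \lor (Q \land P)   [simplify]

\lnot P \lor R \lor (Q \land P)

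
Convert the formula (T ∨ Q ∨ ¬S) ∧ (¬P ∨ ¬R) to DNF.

(T ∨ Q ∨ ¬S) ∧ (¬P ∨ ¬R)
⇔ (T ∧ ¬P) ∨ (T ∧ ¬R) ∨ (Q ∧ ¬P) ∨ (Q ∧ ¬R) ∨ (¬S ∧ ¬P) ∨ (¬S ∧ ¬R)   [distribute ∧ over ∨]

(T ∧ ¬P) ∨ (T ∧ ¬R) ∨ (Q ∧ ¬P) ∨ (Q ∧ ¬R) ∨ (¬S ∧ ¬P) ∨ (¬S ∧ ¬R)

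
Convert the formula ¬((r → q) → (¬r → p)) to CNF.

¬((r → q) → (¬r → p))
≡ ¬(¬(r → q) ∨ (¬r → p))   [eliminate →]
≡ ¬(¬(¬r ∨ q) ∨ (¬r → p))   [eliminate →]
≡ ¬(¬(¬r ∨ q) ∨ ¬¬r ∨ p)   [eliminate →]
≡ ¬¬(¬r ∨ q) ∧ ¬¬¬r ∧ ¬p   [De Morgan]
≡ (¬r ∨ q) ∧ ¬¬¬r ∧ ¬p   [double negation]
≡ (¬r ∨ q) ∧ ¬r ∧ ¬p   [double negation]
≡ ¬r ∧ ¬p   [simplify]

¬r ∧ ¬p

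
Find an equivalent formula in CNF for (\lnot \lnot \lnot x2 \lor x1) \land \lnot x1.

(\lnot \lnot \lnot x2 \lor x1) \land \lnot x1
= (\lnot x2 \lor x1) \land \lnot x1   [double negation]

(\lnot x2 \lor x1) \land \lnot x1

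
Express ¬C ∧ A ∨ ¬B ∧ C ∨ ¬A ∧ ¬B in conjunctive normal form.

¬C ∧ A ∨ ¬B ∧ C ∨ ¬A ∧ ¬B
⇔ (¬C ∨ ¬B ∨ ¬A) ∧ (¬C ∨ ¬B ∨ ¬B) ∧ (¬C ∨ C ∨ ¬A) ∧ (¬C ∨ C ∨ ¬B) ∧ (A ∨ ¬B ∨ ¬A) ∧ (A ∨ ¬B ∨ ¬B) ∧ (A ∨ C ∨ ¬A) ∧ (A ∨ C ∨ ¬B)   [distribute ∨ over ∧]
⇔ (¬C ∨ ¬B) ∧ (A ∨ ¬B)   [simplify]

(¬C ∨ ¬B) ∧ (A ∨ ¬B)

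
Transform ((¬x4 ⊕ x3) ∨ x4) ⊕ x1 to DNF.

(¬x4 ∧ ¬x3 ∧ ¬x1) ∨ (x4 ∧ ¬x1) ∨ (x3 ∧ ¬x4 ∧ x1)

((¬x4 ⊕ x3) ∨ x4) ⊕ x1
= (((¬x4 ⊕ x3) ∨ x4) ∧ ¬x1) ∨ (¬((¬x4 ⊕ x3) ∨ x4) ∧ x1)   [expand ⊕]
= (((¬x4 ∧ ¬x3) ∨ (¬¬x4 ∧ x3) ∨ x4) ∧ ¬x1) ∨ (¬((¬x4 ⊕ x3) ∨ x4) ∧ x1)   [expand ⊕]
= (((¬x4 ∧ ¬x3) ∨ (¬¬x4 ∧ x3) ∨ x4) ∧ ¬x1) ∨ (¬((¬x4 ∧ ¬x3) ∨ (¬¬x4 ∧ x3) ∨ x4) ∧ x1)   [expand ⊕]
= (((¬x4 ∧ ¬x3) ∨ (x4 ∧ x3) ∨ x4) ∧ ¬x1) ∨ (¬((¬x4 ∧ ¬x3) ∨ (¬¬x4 ∧ x3) ∨ x4) ∧ x1)   [double negation]
= (((¬x4 ∧ ¬x3) ∨ (x4 ∧ x3) ∨ x4) ∧ ¬x1) ∨ (¬(¬x4 ∧ ¬x3) ∧ ¬(¬¬x4 ∧ x3) ∧ ¬x4 ∧ x1)   [De Morgan]
= (((¬x4 ∧ ¬x3) ∨ (x4 ∧ x3) ∨ x4) ∧ ¬x1) ∨ ((¬¬x4 ∨ ¬¬x3) ∧ ¬(¬¬x4 ∧ x3) ∧ ¬x4 ∧ x1)   [De Morgan]
= (((¬x4 ∧ ¬x3) ∨ (x4 ∧ x3) ∨ x4) ∧ ¬x1) ∨ ((x4 ∨ ¬¬x3) ∧ ¬(¬¬x4 ∧ x3) ∧ ¬x4 ∧ x1)   [double negation]
= (((¬x4 ∧ ¬x3) ∨ (x4 ∧ x3) ∨ x4) ∧ ¬x1) ∨ ((x4 ∨ x3) ∧ ¬(¬¬x4 ∧ x3) ∧ ¬x4 ∧ x1)   [double negation]
= (((¬x4 ∧ ¬x3) ∨ (x4 ∧ x3) ∨ x4) ∧ ¬x1) ∨ ((x4 ∨ x3) ∧ (¬¬¬x4 ∨ ¬x3) ∧ ¬x4 ∧ x1)   [De Morgan]
= (((¬x4 ∧ ¬x3) ∨ (x4 ∧ x3) ∨ x4) ∧ ¬x1) ∨ ((x4 ∨ x3) ∧ (¬x4 ∨ ¬x3) ∧ ¬x4 ∧ x1)   [double negation]
= (¬x4 ∧ ¬x3 ∧ ¬x1) ∨ (x4 ∧ x3 ∧ ¬x1) ∨ (x4 ∧ ¬x1) ∨ (x4 ∧ ¬x4 ∧ ¬x4 ∧ x1) ∨ (x4 ∧ ¬x3 ∧ ¬x4 ∧ x1) ∨ (x3 ∧ ¬x4 ∧ ¬x4 ∧ x1) ∨ (x3 ∧ ¬x3 ∧ ¬x4 ∧ x1)   [distribute ∧ over ∨]
= (¬x4 ∧ ¬x3 ∧ ¬x1) ∨ (x4 ∧ ¬x1) ∨ (x3 ∧ ¬x4 ∧ x1)   [simplify]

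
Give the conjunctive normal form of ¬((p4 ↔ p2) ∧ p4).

¬p2 ∨ ¬p4

¬((p4 ↔ p2) ∧ p4)
⇔ ¬((p4 → p2) ∧ (p2 → p4) ∧ p4)   [eliminate ↔]
⇔ ¬((¬p4 ∨ p2) ∧ (p2 → p4) ∧ p4)   [eliminate →]
⇔ ¬((¬p4 ∨ p2) ∧ (¬p2 ∨ p4) ∧ p4)   [eliminate →]
⇔ ¬(¬p4 ∨ p2) ∨ ¬(¬p2 ∨ p4) ∨ ¬p4   [De Morgan]
⇔ (¬¬p4 ∧ ¬p2) ∨ ¬(¬p2 ∨ p4) ∨ ¬p4   [De Morgan]
⇔ (p4 ∧ ¬p2) ∨ ¬(¬p2 ∨ p4) ∨ ¬p4   [double negation]
⇔ (p4 ∧ ¬p2) ∨ (¬¬p2 ∧ ¬p4) ∨ ¬p4   [De Morgan]
⇔ (p4 ∧ ¬p2) ∨ (p2 ∧ ¬p4) ∨ ¬p4   [double negation]
⇔ (p4 ∨ p2 ∨ ¬p4) ∧ (p4 ∨ ¬p4 ∨ ¬p4) ∧ (¬p2 ∨ p2 ∨ ¬p4) ∧ (¬p2 ∨ ¬p4 ∨ ¬p4)   [distribute ∨ over ∧]
⇔ ¬p2 ∨ ¬p4   [simplify]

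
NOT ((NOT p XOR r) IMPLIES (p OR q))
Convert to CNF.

NOT ((NOT p XOR r) IMPLIES (p OR q))
≡ NOT (NOT (NOT p XOR r) OR p OR q)   (eliminate IMPLIES)
≡ NOT (NOT ((NOT p OR r) AND NOT (NOT p AND r)) OR p OR q)   (expand XOR)
≡ NOT NOT ((NOT p OR r) AND NOT (NOT p AND r)) AND NOT p AND NOT q   (De Morgan)
≡ (NOT p OR r) AND NOT (NOT p AND r) AND NOT p AND NOT q   (double negation)
≡ (NOT p OR r) AND (NOT NOT p OR NOT r) AND NOT p AND NOT q   (De Morgan)
≡ (NOT p OR r) AND (p OR NOT r) AND NOT p AND NOT q   (double negation)
≡ (p OR NOT r) AND NOT p AND NOT q   (simplify)

(p OR NOT r) AND NOT p AND NOT q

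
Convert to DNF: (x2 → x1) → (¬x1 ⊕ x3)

(x2 → x1) → (¬x1 ⊕ x3)
≡ ¬(x2 → x1) ∨ (¬x1 ⊕ x3)   (eliminate →)
≡ ¬(¬x2 ∨ x1) ∨ (¬x1 ⊕ x3)   (eliminate →)
≡ ¬(¬x2 ∨ x1) ∨ (¬x1 ∧ ¬x3) ∨ (¬¬x1 ∧ x3)   (expand ⊕)
≡ (¬¬x2 ∧ ¬x1) ∨ (¬x1 ∧ ¬x3) ∨ (¬¬x1 ∧ x3)   (De Morgan)
≡ (x2 ∧ ¬x1) ∨ (¬x1 ∧ ¬x3) ∨ (¬¬x1 ∧ x3)   (double negation)
≡ (x2 ∧ ¬x1) ∨ (¬x1 ∧ ¬x3) ∨ (x1 ∧ x3)   (double negation)

(x2 ∧ ¬x1) ∨ (¬x1 ∧ ¬x3) ∨ (x1 ∧ x3)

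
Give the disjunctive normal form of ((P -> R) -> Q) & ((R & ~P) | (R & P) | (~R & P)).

((P -> R) -> Q) & ((R & ~P) | (R & P) | (~R & P))
⇔ (~(P -> R) | Q) & ((R & ~P) | (R & P) | (~R & P))   [eliminate ->]
⇔ (~(~P | R) | Q) & ((R & ~P) | (R & P) | (~R & P))   [eliminate ->]
⇔ ((~~P & ~R) | Q) & ((R & ~P) | (R & P) | (~R & P))   [De Morgan]
⇔ ((P & ~R) | Q) & ((R & ~P) | (R & P) | (~R & P))   [double negation]
⇔ (P & ~R & R & ~P) | (P & ~R & R & P) | (P & ~R & ~R & P) | (Q & R & ~P) | (Q & R & P) | (Q & ~R & P)   [distribute & over |]
⇔ (P & ~R) | (Q & R & ~P) | (Q & R & P)   [simplify]

(P & ~R) | (Q & R & ~P) | (Q & R & P)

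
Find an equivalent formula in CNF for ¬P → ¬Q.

P ∨ ¬Q

¬P → ¬Q
⇔ ¬¬P ∨ ¬Q   (eliminate →)
⇔ P ∨ ¬Q   (double negation)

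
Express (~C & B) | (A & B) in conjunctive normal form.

(~C | A) & B

(~C & B) | (A & B)
⇔ (~C | A) & (~C | B) & (B | A) & (B | B)   — distribute | over &
⇔ (~C | A) & B   — simplify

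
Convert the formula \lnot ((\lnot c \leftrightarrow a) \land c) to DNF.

\lnot ((\lnot c \leftrightarrow a) \land c)
≡ \lnot ((\lnot c \to a) \land (a \to \lnot c) \land c)   (eliminate \leftrightarrow)
≡ \lnot ((\lnot \lnot c \lor a) \land (a \to \lnot c) \land c)   (eliminate \to)
≡ \lnot ((\lnot \lnot c \lor a) \land (\lnot a \lor \lnot c) \land c)   (eliminate \to)
≡ \lnot (\lnot \lnot c \lor a) \lor \lnot (\lnot a \lor \lnot c) \lor \lnot c   (De Morgan)
≡ (\lnot \lnot \lnot c \land \lnot a) \lor \lnot (\lnot a \lor \lnot c) \lor \lnot c   (De Morgan)
≡ (\lnot c \land \lnot a) \lor \lnot (\lnot a \lor \lnot c) \lor \lnot c   (double negation)
≡ (\lnot c \land \lnot a) \lor (\lnot \lnot a \land \lnot \lnot c) \lor \lnot c   (De Morgan)
≡ (\lnot c \land \lnot a) \lor (a \land \lnot \lnot c) \lor \lnot c   (double negation)
≡ (\lnot c \land \lnot a) \lor (a \land c) \lor \lnot c   (double negation)
≡ (a \land c) \lor \lnot c   (simplify)

(a \land c) \lor \lnot c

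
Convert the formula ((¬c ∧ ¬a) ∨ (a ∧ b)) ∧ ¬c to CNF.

(¬a ∨ b) ∧ ¬c

((¬c ∧ ¬a) ∨ (a ∧ b)) ∧ ¬c
= (¬c ∨ a) ∧ (¬c ∨ b) ∧ (¬a ∨ a) ∧ (¬a ∨ b) ∧ ¬c   — distribute ∨ over ∧
= (¬a ∨ b) ∧ ¬c   — simplify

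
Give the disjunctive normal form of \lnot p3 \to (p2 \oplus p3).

p3 \lor (p2 \land \lnot p3)

\lnot p3 \to (p2 \oplus p3)
= \lnot \lnot p3 \lor (p2 \oplus p3)   [eliminate \to]
= \lnot \lnot p3 \lor (p2 \land \lnot p3) \lor (\lnot p2 \land p3)   [expand \oplus]
= p3 \lor (p2 \land \lnot p3) \lor (\lnot p2 \land p3)   [double negation]
= p3 \lor (p2 \land \lnot p3)   [simplify]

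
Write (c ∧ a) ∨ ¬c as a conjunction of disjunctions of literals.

(c ∧ a) ∨ ¬c
= (c ∨ ¬c) ∧ (a ∨ ¬c)   [distribute ∨ over ∧]
= a ∨ ¬c   [simplify]

a ∨ ¬c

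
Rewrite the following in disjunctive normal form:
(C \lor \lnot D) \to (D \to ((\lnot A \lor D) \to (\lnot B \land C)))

(C \lor \lnot D) \to (D \to ((\lnot A \lor D) \to (\lnot B \land C)))
⇔ \lnot (C \lor \lnot D) \lor (D \to ((\lnot A \lor D) \to (\lnot B \land C)))   [eliminate \to]
⇔ \lnot (C \lor \lnot D) \lor \lnot D \lor ((\lnot A \lor D) \to (\lnot B \land C))   [eliminate \to]
⇔ \lnot (C \lor \lnot D) \lor \lnot D \lor \lnot (\lnot A \lor D) \lor (\lnot B \land C)   [eliminate \to]
⇔ (\lnot C \land \lnot \lnot D) \lor \lnot D \lor \lnot (\lnot A \lor D) \lor (\lnot B \land C)   [De Morgan]
⇔ (\lnot C \land D) \lor \lnot D \lor \lnot (\lnot A \lor D) \lor (\lnot B \land C)   [double negation]
⇔ (\lnot C \land D) \lor \lnot D \lor (\lnot \lnot A \land \lnot D) \lor (\lnot B \land C)   [De Morgan]
⇔ (\lnot C \land D) \lor \lnot D \lor (A \land \lnot D) \lor (\lnot B \land C)   [double negation]
⇔ (\lnot C \land D) \lor \lnot D \lor (\lnot B \land C)   [simplify]

(\lnot C \land D) \lor \lnot D \lor (\lnot B \land C)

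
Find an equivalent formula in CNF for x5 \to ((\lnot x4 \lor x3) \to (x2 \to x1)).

x5 \to ((\lnot x4 \lor x3) \to (x2 \to x1))
≡ \lnot x5 \lor ((\lnot x4 \lor x3) \to (x2 \to x1))   (eliminate \to)
≡ \lnot x5 \lor \lnot (\lnot x4 \lor x3) \lor (x2 \to x1)   (eliminate \to)
≡ \lnot x5 \lor \lnot (\lnot x4 \lor x3) \lor \lnot x2 \lor x1   (eliminate \to)
≡ \lnot x5 \lor (\lnot \lnot x4 \land \lnot x3) \lor \lnot x2 \lor x1   (De Morgan)
≡ \lnot x5 \lor (x4 \land \lnot x3) \lor \lnot x2 \lor x1   (double negation)
≡ (\lnot x5 \lor x4 \lor \lnot x2 \lor x1) \land (\lnot x5 \lor \lnot x3 \lor \lnot x2 \lor x1)   (distribute \lor over \land)

(\lnot x5 \lor x4 \lor \lnot x2 \lor x1) \land (\lnot x5 \lor \lnot x3 \lor \lnot x2 \lor x1)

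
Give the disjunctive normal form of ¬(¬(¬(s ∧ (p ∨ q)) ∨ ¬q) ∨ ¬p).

¬(¬(¬(s ∧ (p ∨ q)) ∨ ¬q) ∨ ¬p)
≡ ¬¬(¬(s ∧ (p ∨ q)) ∨ ¬q) ∧ ¬¬p
≡ (¬(s ∧ (p ∨ q)) ∨ ¬q) ∧ ¬¬p
≡ (¬s ∨ ¬(p ∨ q) ∨ ¬q) ∧ ¬¬p
≡ (¬s ∨ (¬p ∧ ¬q) ∨ ¬q) ∧ ¬¬p
≡ (¬s ∨ (¬p ∧ ¬q) ∨ ¬q) ∧ p
≡ (¬s ∧ p) ∨ (¬p ∧ ¬q ∧ p) ∨ (¬q ∧ p)
≡ (¬s ∧ p) ∨ (¬q ∧ p)

(¬s ∧ p) ∨ (¬q ∧ p)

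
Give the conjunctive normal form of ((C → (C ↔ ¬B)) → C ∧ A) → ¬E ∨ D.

(¬C ∨ ¬B ∨ ¬E ∨ D) ∧ (¬C ∨ ¬A ∨ ¬E ∨ D)

((C → (C ↔ ¬B)) → C ∧ A) → ¬E ∨ D
≡ ¬((C → (C ↔ ¬B)) → C ∧ A) ∨ ¬E ∨ D   — eliminate →
≡ ¬(¬(C → (C ↔ ¬B)) ∨ C ∧ A) ∨ ¬E ∨ D   — eliminate →
≡ ¬(¬(¬C ∨ (C ↔ ¬B)) ∨ C ∧ A) ∨ ¬E ∨ D   — eliminate →
≡ ¬(¬(¬C ∨ (C → ¬B) ∧ (¬B → C)) ∨ C ∧ A) ∨ ¬E ∨ D   — eliminate ↔
≡ ¬(¬(¬C ∨ (¬C ∨ ¬B) ∧ (¬B → C)) ∨ C ∧ A) ∨ ¬E ∨ D   — eliminate →
≡ ¬(¬(¬C ∨ (¬C ∨ ¬B) ∧ (¬¬B ∨ C)) ∨ C ∧ A) ∨ ¬E ∨ D   — eliminate →
≡ ¬¬(¬C ∨ (¬C ∨ ¬B) ∧ (¬¬B ∨ C)) ∧ ¬(C ∧ A) ∨ ¬E ∨ D   — De Morgan
≡ (¬C ∨ (¬C ∨ ¬B) ∧ (¬¬B ∨ C)) ∧ ¬(C ∧ A) ∨ ¬E ∨ D   — double negation
≡ (¬C ∨ (¬C ∨ ¬B) ∧ (B ∨ C)) ∧ ¬(C ∧ A) ∨ ¬E ∨ D   — double negation
≡ (¬C ∨ (¬C ∨ ¬B) ∧ (B ∨ C)) ∧ (¬C ∨ ¬A) ∨ ¬E ∨ D   — De Morgan
≡ (¬C ∨ ¬C ∨ ¬B ∨ ¬E ∨ D) ∧ (¬C ∨ B ∨ C ∨ ¬E ∨ D) ∧ (¬C ∨ ¬A ∨ ¬E ∨ D)   — distribute ∨ over ∧
≡ (¬C ∨ ¬B ∨ ¬E ∨ D) ∧ (¬C ∨ ¬A ∨ ¬E ∨ D)   — simplify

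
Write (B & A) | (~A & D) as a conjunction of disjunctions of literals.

(B & A) | (~A & D)
= (B | ~A) & (B | D) & (A | ~A) & (A | D)   [distribute | over &]
= (B | ~A) & (B | D) & (A | D)   [simplify]

(B | ~A) & (B | D) & (A | D)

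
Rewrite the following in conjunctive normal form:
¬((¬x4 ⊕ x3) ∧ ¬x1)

¬((¬x4 ⊕ x3) ∧ ¬x1)
≡ ¬((¬x4 ∨ x3) ∧ ¬(¬x4 ∧ x3) ∧ ¬x1)
≡ ¬(¬x4 ∨ x3) ∨ ¬¬(¬x4 ∧ x3) ∨ ¬¬x1
≡ (¬¬x4 ∧ ¬x3) ∨ ¬¬(¬x4 ∧ x3) ∨ ¬¬x1
≡ (x4 ∧ ¬x3) ∨ ¬¬(¬x4 ∧ x3) ∨ ¬¬x1
≡ (x4 ∧ ¬x3) ∨ (¬x4 ∧ x3) ∨ ¬¬x1
≡ (x4 ∧ ¬x3) ∨ (¬x4 ∧ x3) ∨ x1
≡ (x4 ∨ ¬x4 ∨ x1) ∧ (x4 ∨ x3 ∨ x1) ∧ (¬x3 ∨ ¬x4 ∨ x1) ∧ (¬x3 ∨ x3 ∨ x1)
≡ (x4 ∨ x3 ∨ x1) ∧ (¬x3 ∨ ¬x4 ∨ x1)

(x4 ∨ x3 ∨ x1) ∧ (¬x3 ∨ ¬x4 ∨ x1)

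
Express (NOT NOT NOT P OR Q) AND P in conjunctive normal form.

(NOT NOT NOT P OR Q) AND P
= (NOT P OR Q) AND P   [double negation]

(NOT P OR Q) AND P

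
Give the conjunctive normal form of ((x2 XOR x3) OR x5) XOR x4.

((x2 XOR x3) OR x5) XOR x4
= ((x2 XOR x3) OR x5 OR x4) AND NOT (((x2 XOR x3) OR x5) AND x4)
= (((x2 OR x3) AND NOT (x2 AND x3)) OR x5 OR x4) AND NOT (((x2 XOR x3) OR x5) AND x4)
= (((x2 OR x3) AND NOT (x2 AND x3)) OR x5 OR x4) AND NOT ((((x2 OR x3) AND NOT (x2 AND x3)) OR x5) AND x4)
= (((x2 OR x3) AND (NOT x2 OR NOT x3)) OR x5 OR x4) AND NOT ((((x2 OR x3) AND NOT (x2 AND x3)) OR x5) AND x4)
= (((x2 OR x3) AND (NOT x2 OR NOT x3)) OR x5 OR x4) AND (NOT (((x2 OR x3) AND NOT (x2 AND x3)) OR x5) OR NOT x4)
= (((x2 OR x3) AND (NOT x2 OR NOT x3)) OR x5 OR x4) AND ((NOT ((x2 OR x3) AND NOT (x2 AND x3)) AND NOT x5) OR NOT x4)
= (((x2 OR x3) AND (NOT x2 OR NOT x3)) OR x5 OR x4) AND (((NOT (x2 OR x3) OR NOT NOT (x2 AND x3)) AND NOT x5) OR NOT x4)
= (((x2 OR x3) AND (NOT x2 OR NOT x3)) OR x5 OR x4) AND ((((NOT x2 AND NOT x3) OR NOT NOT (x2 AND x3)) AND NOT x5) OR NOT x4)
= (((x2 OR x3) AND (NOT x2 OR NOT x3)) OR x5 OR x4) AND ((((NOT x2 AND NOT x3) OR (x2 AND x3)) AND NOT x5) OR NOT x4)
= (x2 OR x3 OR x5 OR x4) AND (NOT x2 OR NOT x3 OR x5 OR x4) AND (NOT x2 OR x2 OR NOT x4) AND (NOT x2 OR x3 OR NOT x4) AND (NOT x3 OR x2 OR NOT x4) AND (NOT x3 OR x3 OR NOT x4) AND (NOT x5 OR NOT x4)
= (x2 OR x3 OR x5 OR x4) AND (NOT x2 OR NOT x3 OR x5 OR x4) AND (NOT x2 OR x3 OR NOT x4) AND (NOT x3 OR x2 OR NOT x4) AND (NOT x5 OR NOT x4)

(x2 OR x3 OR x5 OR x4) AND (NOT x2 OR NOT x3 OR x5 OR x4) AND (NOT x2 OR x3 OR NOT x4) AND (NOT x3 OR x2 OR NOT x4) AND (NOT x5 OR NOT x4)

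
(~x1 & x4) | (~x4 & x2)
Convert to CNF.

(~x1 | ~x4) & (~x1 | x2) & (x4 | x2)

(~x1 & x4) | (~x4 & x2)
≡ (~x1 | ~x4) & (~x1 | x2) & (x4 | ~x4) & (x4 | x2)   [distribute | over &]
≡ (~x1 | ~x4) & (~x1 | x2) & (x4 | x2)   [simplify]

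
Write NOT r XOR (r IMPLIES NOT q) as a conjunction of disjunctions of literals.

NOT r XOR (r IMPLIES NOT q)
⇔ (NOT r OR (r IMPLIES NOT q)) AND NOT (NOT r AND (r IMPLIES NOT q))   — expand XOR
⇔ (NOT r OR NOT r OR NOT q) AND NOT (NOT r AND (r IMPLIES NOT q))   — eliminate IMPLIES
⇔ (NOT r OR NOT r OR NOT q) AND NOT (NOT r AND (NOT r OR NOT q))   — eliminate IMPLIES
⇔ (NOT r OR NOT r OR NOT q) AND (NOT NOT r OR NOT (NOT r OR NOT q))   — De Morgan
⇔ (NOT r OR NOT r OR NOT q) AND (r OR NOT (NOT r OR NOT q))   — double negation
⇔ (NOT r OR NOT r OR NOT q) AND (r OR (NOT NOT r AND NOT NOT q))   — De Morgan
⇔ (NOT r OR NOT r OR NOT q) AND (r OR (r AND NOT NOT q))   — double negation
⇔ (NOT r OR NOT r OR NOT q) AND (r OR (r AND q))   — double negation
⇔ (NOT r OR NOT r OR NOT q) AND (r OR r) AND (r OR q)   — distribute OR over AND
⇔ (NOT r OR NOT q) AND r   — simplify

(NOT r OR NOT q) AND r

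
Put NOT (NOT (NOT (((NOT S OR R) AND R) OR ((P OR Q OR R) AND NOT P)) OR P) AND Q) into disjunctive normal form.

NOT (NOT (NOT (((NOT S OR R) AND R) OR ((P OR Q OR R) AND NOT P)) OR P) AND Q)
≡ NOT NOT (NOT (((NOT S OR R) AND R) OR ((P OR Q OR R) AND NOT P)) OR P) OR NOT Q   (De Morgan)
≡ NOT (((NOT S OR R) AND R) OR ((P OR Q OR R) AND NOT P)) OR P OR NOT Q   (double negation)
≡ (NOT ((NOT S OR R) AND R) AND NOT ((P OR Q OR R) AND NOT P)) OR P OR NOT Q   (De Morgan)
≡ ((NOT (NOT S OR R) OR NOT R) AND NOT ((P OR Q OR R) AND NOT P)) OR P OR NOT Q   (De Morgan)
≡ (((NOT NOT S AND NOT R) OR NOT R) AND NOT ((P OR Q OR R) AND NOT P)) OR P OR NOT Q   (De Morgan)
≡ (((S AND NOT R) OR NOT R) AND NOT ((P OR Q OR R) AND NOT P)) OR P OR NOT Q   (double negation)
≡ (((S AND NOT R) OR NOT R) AND (NOT (P OR Q OR R) OR NOT NOT P)) OR P OR NOT Q   (De Morgan)
≡ (((S AND NOT R) OR NOT R) AND ((NOT P AND NOT Q AND NOT R) OR NOT NOT P)) OR P OR NOT Q   (De Morgan)
≡ (((S AND NOT R) OR NOT R) AND ((NOT P AND NOT Q AND NOT R) OR P)) OR P OR NOT Q   (double negation)
≡ (S AND NOT R AND NOT P AND NOT Q AND NOT R) OR (S AND NOT R AND P) OR (NOT R AND NOT P AND NOT Q AND NOT R) OR (NOT R AND P) OR P OR NOT Q   (distribute AND over OR)
≡ P OR NOT Q   (simplify)

P OR NOT Q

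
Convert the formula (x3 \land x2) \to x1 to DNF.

\lnot x3 \lor \lnot x2 \lor x1

(x3 \land x2) \to x1
≡ \lnot (x3 \land x2) \lor x1
≡ \lnot x3 \lor \lnot x2 \lor x1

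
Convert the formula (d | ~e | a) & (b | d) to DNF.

d | (~e & b) | (a & b)

(d | ~e | a) & (b | d)
≡ (d & b) | (d & d) | (~e & b) | (~e & d) | (a & b) | (a & d)   — distribute & over |
≡ d | (~e & b) | (a & b)   — simplify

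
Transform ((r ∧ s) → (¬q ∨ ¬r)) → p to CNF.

(r ∨ p) ∧ (s ∨ p) ∧ (q ∨ p)

((r ∧ s) → (¬q ∨ ¬r)) → p
⇔ ¬((r ∧ s) → (¬q ∨ ¬r)) ∨ p   (eliminate →)
⇔ ¬(¬(r ∧ s) ∨ ¬q ∨ ¬r) ∨ p   (eliminate →)
⇔ (¬¬(r ∧ s) ∧ ¬¬q ∧ ¬¬r) ∨ p   (De Morgan)
⇔ (r ∧ s ∧ ¬¬q ∧ ¬¬r) ∨ p   (double negation)
⇔ (r ∧ s ∧ q ∧ ¬¬r) ∨ p   (double negation)
⇔ (r ∧ s ∧ q ∧ r) ∨ p   (double negation)
⇔ (r ∨ p) ∧ (s ∨ p) ∧ (q ∨ p) ∧ (r ∨ p)   (distribute ∨ over ∧)
⇔ (r ∨ p) ∧ (s ∨ p) ∧ (q ∨ p)   (simplify)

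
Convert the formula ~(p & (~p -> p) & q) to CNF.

~p | ~q

~(p & (~p -> p) & q)
= ~(p & (~~p | p) & q)   [eliminate ->]
= ~p | ~(~~p | p) | ~q   [De Morgan]
= ~p | (~~~p & ~p) | ~q   [De Morgan]
= ~p | (~p & ~p) | ~q   [double negation]
= (~p | ~p | ~q) & (~p | ~p | ~q)   [distribute | over &]
= ~p | ~q   [simplify]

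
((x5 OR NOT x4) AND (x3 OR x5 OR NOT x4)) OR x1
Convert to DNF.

x5 OR NOT x4 OR x1

((x5 OR NOT x4) AND (x3 OR x5 OR NOT x4)) OR x1
= (x5 AND x3) OR (x5 AND x5) OR (x5 AND NOT x4) OR (NOT x4 AND x3) OR (NOT x4 AND x5) OR (NOT x4 AND NOT x4) OR x1   [distribute AND over OR]
= x5 OR NOT x4 OR x1   [simplify]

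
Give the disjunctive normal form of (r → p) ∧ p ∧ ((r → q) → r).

p ∧ r

(r → p) ∧ p ∧ ((r → q) → r)
⇔ (¬r ∨ p) ∧ p ∧ ((r → q) → r)   [eliminate →]
⇔ (¬r ∨ p) ∧ p ∧ (¬(r → q) ∨ r)   [eliminate →]
⇔ (¬r ∨ p) ∧ p ∧ (¬(¬r ∨ q) ∨ r)   [eliminate →]
⇔ (¬r ∨ p) ∧ p ∧ ((¬¬r ∧ ¬q) ∨ r)   [De Morgan]
⇔ (¬r ∨ p) ∧ p ∧ ((r ∧ ¬q) ∨ r)   [double negation]
⇔ (¬r ∧ p ∧ r ∧ ¬q) ∨ (¬r ∧ p ∧ r) ∨ (p ∧ p ∧ r ∧ ¬q) ∨ (p ∧ p ∧ r)   [distribute ∧ over ∨]
⇔ p ∧ r   [simplify]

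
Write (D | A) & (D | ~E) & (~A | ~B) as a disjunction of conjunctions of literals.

(D | A) & (D | ~E) & (~A | ~B)
≡ (D & D & ~A) | (D & D & ~B) | (D & ~E & ~A) | (D & ~E & ~B) | (A & D & ~A) | (A & D & ~B) | (A & ~E & ~A) | (A & ~E & ~B)   [distribute & over |]
≡ (D & ~A) | (D & ~B) | (A & ~E & ~B)   [simplify]

(D & ~A) | (D & ~B) | (A & ~E & ~B)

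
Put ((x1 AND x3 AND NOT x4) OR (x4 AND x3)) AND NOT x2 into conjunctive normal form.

(x1 OR x4) AND x3 AND NOT x2

((x1 AND x3 AND NOT x4) OR (x4 AND x3)) AND NOT x2
≡ (x1 OR x4) AND (x1 OR x3) AND (x3 OR x4) AND (x3 OR x3) AND (NOT x4 OR x4) AND (NOT x4 OR x3) AND NOT x2   [distribute OR over AND]
≡ (x1 OR x4) AND x3 AND NOT x2   [simplify]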